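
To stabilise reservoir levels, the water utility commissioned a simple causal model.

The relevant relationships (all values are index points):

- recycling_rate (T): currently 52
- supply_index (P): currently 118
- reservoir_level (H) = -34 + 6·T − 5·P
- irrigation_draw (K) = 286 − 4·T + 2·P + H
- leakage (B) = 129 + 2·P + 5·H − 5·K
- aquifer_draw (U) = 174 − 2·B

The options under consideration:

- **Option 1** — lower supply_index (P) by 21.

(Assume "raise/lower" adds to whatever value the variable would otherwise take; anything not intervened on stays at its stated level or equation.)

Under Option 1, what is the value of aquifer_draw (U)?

Option 1 (P − 21):
  T = 52
  P = 118 − 21 = 97
  H = -34 + 6·52 − 5·97 = -207
  K = 286 − 4·52 + 2·97 + (-207) = 65
  B = 129 + 2·97 + 5·(-207) − 5·65 = -1037
  U = 174 − 2·(-1037) = 2248

2248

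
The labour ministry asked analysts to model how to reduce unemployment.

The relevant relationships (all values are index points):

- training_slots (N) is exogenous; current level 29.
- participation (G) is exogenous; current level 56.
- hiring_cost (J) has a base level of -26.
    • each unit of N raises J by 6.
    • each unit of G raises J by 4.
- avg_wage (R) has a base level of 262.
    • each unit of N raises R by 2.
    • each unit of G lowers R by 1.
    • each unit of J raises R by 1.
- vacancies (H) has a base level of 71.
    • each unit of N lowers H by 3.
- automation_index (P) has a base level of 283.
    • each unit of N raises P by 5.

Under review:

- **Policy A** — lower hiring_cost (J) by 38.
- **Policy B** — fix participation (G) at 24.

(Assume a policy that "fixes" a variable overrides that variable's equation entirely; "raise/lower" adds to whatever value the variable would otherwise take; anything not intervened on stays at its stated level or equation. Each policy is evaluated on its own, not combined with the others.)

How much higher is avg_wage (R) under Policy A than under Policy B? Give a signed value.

Policy A (J − 38):
  N = 29
  G = 56
  J = -26 + 6·29 + 4·56 (−38 from intervention) = 334
  R = 262 + 2·29 − 56 + 334 = 598
Policy B (G := 24):
  N = 29
  G = 24
  J = -26 + 6·29 + 4·24 = 244
  R = 262 + 2·29 − 24 + 244 = 540
R: 598 − 540 = 58

58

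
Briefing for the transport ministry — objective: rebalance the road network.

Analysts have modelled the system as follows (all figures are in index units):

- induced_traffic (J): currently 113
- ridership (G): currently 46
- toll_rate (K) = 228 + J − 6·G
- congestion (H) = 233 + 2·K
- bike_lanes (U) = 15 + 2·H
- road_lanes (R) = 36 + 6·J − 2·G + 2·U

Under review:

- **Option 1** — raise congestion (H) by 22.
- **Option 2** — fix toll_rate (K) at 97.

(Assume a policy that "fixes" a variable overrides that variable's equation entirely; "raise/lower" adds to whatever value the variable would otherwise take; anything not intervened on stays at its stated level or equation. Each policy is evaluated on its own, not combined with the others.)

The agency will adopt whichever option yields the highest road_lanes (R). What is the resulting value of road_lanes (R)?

Option 1 (H + 22):
  J = 113
  G = 46
  K = 228 + 113 − 6·46 = 65
  H = 233 + 2·65 (+22 from intervention) = 385
  U = 15 + 2·385 = 785
  R = 36 + 6·113 − 2·46 + 2·785 = 2192
Option 2 (K := 97):
  J = 113
  G = 46
  K = 97
  H = 233 + 2·97 = 427
  U = 15 + 2·427 = 869
  R = 36 + 6·113 − 2·46 + 2·869 = 2360
Comparing — Option 1: R=2192, Option 2: R=2360. Highest is 2360 (Option 2).

2360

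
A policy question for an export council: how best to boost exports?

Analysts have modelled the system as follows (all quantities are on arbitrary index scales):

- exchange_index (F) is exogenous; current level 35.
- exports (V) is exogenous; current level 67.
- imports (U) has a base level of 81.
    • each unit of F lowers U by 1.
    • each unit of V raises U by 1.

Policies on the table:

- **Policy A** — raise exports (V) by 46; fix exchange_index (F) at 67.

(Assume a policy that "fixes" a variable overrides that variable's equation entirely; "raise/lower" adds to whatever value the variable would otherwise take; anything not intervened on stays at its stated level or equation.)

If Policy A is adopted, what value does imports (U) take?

Policy A (V + 46, F := 67):
  F = 67
  V = 67 + 46 = 113
  U = 81 − 67 + 113 = 127

127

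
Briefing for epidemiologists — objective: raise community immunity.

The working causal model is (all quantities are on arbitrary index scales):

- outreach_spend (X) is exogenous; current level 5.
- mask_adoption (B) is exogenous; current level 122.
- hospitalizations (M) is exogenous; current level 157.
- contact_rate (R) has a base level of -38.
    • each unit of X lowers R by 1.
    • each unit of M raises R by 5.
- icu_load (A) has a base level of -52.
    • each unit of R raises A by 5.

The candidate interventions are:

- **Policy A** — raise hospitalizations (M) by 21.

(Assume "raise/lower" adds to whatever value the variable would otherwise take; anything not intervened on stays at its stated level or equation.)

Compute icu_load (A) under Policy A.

Policy A (M + 21):
  X = 5
  M = 157 + 21 = 178
  R = -38 − 5 + 5·178 = 847
  A = -52 + 5·847 = 4183

4183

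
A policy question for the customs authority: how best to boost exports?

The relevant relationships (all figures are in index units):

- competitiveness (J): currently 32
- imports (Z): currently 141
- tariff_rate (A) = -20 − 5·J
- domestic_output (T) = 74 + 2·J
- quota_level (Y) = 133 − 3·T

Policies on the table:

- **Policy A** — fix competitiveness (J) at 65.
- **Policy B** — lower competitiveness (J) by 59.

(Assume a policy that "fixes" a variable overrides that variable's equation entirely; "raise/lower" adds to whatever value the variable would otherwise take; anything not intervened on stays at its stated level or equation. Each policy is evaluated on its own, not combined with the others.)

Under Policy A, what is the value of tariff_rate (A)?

Policy A (J := 65):
  J = 65
  A = -20 − 5·65 = -345

-345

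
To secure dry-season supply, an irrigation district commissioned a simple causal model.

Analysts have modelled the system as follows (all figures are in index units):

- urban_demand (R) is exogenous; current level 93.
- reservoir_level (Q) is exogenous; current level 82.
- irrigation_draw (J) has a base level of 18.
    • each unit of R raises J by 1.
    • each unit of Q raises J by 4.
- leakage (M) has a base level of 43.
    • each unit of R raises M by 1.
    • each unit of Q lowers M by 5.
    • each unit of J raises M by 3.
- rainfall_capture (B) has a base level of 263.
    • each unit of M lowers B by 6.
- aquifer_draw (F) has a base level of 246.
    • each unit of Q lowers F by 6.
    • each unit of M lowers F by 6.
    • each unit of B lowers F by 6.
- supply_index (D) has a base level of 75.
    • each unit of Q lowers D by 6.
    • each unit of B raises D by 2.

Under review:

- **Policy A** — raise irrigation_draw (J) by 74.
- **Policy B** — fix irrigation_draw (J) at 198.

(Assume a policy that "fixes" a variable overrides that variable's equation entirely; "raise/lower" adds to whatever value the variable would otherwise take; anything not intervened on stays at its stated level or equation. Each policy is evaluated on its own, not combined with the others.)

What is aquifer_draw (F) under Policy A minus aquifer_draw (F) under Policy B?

28350

Policy A (J + 74):
  R = 93
  Q = 82
  J = 18 + 93 + 4·82 (+74 from intervention) = 513
  M = 43 + 93 − 5·82 + 3·513 = 1265
  B = 263 − 6·1265 = -7327
  F = 246 − 6·82 − 6·1265 − 6·(-7327) = 36126
Policy B (J := 198):
  R = 93
  Q = 82
  J = 198
  M = 43 + 93 − 5·82 + 3·198 = 320
  B = 263 − 6·320 = -1657
  F = 246 − 6·82 − 6·320 − 6·(-1657) = 7776
F: 36126 − 7776 = 28350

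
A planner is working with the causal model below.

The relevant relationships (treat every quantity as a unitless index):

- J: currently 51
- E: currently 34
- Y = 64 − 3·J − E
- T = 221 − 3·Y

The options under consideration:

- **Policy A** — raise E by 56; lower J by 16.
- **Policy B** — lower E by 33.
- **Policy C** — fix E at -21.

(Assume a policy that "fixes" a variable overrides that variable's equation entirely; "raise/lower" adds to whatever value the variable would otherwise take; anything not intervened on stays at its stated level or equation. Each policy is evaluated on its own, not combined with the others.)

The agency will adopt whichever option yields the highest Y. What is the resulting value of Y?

-68

Policy A (E + 56, J − 16):
  J = 51 − 16 = 35
  E = 34 + 56 = 90
  Y = 64 − 3·35 − 90 = -131
Policy B (E − 33):
  J = 51
  E = 34 − 33 = 1
  Y = 64 − 3·51 − 1 = -90
Policy C (E := -21):
  J = 51
  E = -21
  Y = 64 − 3·51 − (-21) = -68
Comparing — Policy A: Y=-131, Policy B: Y=-90, Policy C: Y=-68. Highest is -68 (Policy C).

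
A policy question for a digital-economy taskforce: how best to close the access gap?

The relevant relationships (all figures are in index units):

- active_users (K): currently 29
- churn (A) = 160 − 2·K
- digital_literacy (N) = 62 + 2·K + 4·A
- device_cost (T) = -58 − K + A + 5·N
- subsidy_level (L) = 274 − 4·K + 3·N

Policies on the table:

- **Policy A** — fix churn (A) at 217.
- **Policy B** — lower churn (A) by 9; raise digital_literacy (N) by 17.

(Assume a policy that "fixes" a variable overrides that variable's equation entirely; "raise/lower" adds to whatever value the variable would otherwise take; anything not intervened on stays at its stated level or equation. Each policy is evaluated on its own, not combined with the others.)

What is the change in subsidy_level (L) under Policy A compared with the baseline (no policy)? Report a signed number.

Baseline:
  K = 29
  A = 160 − 2·29 = 102
  N = 62 + 2·29 + 4·102 = 528
  L = 274 − 4·29 + 3·528 = 1742
Policy A (A := 217):
  K = 29
  A = 217
  N = 62 + 2·29 + 4·217 = 988
  L = 274 − 4·29 + 3·988 = 3122
Change in L: 3122 − 1742 = 1380

1380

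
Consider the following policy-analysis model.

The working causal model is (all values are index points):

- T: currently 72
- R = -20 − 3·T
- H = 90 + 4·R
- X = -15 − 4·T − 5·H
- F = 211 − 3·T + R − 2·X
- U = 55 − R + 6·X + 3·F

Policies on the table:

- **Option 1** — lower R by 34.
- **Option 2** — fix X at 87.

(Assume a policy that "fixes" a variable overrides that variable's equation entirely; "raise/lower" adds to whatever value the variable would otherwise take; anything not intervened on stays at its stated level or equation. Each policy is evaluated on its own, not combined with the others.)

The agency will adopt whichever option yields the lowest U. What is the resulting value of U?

-500

Option 1 (R − 34):
  T = 72
  R = -20 − 3·72 (−34 from intervention) = -270
  H = 90 + 4·(-270) = -990
  X = -15 − 4·72 − 5·(-990) = 4647
  F = 211 − 3·72 + (-270) − 2·4647 = -9569
  U = 55 − (-270) + 6·4647 + 3·(-9569) = -500
Option 2 (X := 87):
  T = 72
  R = -20 − 3·72 = -236
  H = 90 + 4·(-236) = -854
  X = 87
  F = 211 − 3·72 + (-236) − 2·87 = -415
  U = 55 − (-236) + 6·87 + 3·(-415) = -432
Comparing — Option 1: U=-500, Option 2: U=-432. Lowest is -500 (Option 1).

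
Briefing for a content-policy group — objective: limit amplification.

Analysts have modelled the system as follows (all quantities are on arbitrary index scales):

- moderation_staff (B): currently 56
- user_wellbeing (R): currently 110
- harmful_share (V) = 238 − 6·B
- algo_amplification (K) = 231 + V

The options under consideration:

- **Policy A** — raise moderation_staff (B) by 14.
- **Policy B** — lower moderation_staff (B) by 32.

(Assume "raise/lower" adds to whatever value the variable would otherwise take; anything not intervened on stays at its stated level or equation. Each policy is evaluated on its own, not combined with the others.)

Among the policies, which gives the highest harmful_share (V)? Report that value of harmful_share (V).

Policy A (B + 14):
  B = 56 + 14 = 70
  V = 238 − 6·70 = -182
Policy B (B − 32):
  B = 56 − 32 = 24
  V = 238 − 6·24 = 94
Comparing — Policy A: V=-182, Policy B: V=94. Highest is 94 (Policy B).

94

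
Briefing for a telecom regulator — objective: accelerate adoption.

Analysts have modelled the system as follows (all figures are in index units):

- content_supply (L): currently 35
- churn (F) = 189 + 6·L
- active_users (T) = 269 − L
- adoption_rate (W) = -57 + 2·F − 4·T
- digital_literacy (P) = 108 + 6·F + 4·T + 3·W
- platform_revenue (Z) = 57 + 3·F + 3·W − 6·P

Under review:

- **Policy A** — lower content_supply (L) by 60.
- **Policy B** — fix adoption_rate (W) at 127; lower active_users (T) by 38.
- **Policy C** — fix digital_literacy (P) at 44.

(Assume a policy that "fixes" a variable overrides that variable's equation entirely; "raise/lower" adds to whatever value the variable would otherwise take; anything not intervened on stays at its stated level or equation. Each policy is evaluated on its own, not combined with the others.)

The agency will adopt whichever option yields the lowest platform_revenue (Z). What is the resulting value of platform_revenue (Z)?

-20367

Policy A (L − 60):
  L = 35 − 60 = -25
  F = 189 + 6·(-25) = 39
  T = 269 − (-25) = 294
  W = -57 + 2·39 − 4·294 = -1155
  P = 108 + 6·39 + 4·294 + 3·(-1155) = -1947
  Z = 57 + 3·39 + 3·(-1155) − 6·(-1947) = 8391
Policy B (W := 127, T − 38):
  L = 35
  F = 189 + 6·35 = 399
  T = 269 − 35 (−38 from intervention) = 196
  W = 127
  P = 108 + 6·399 + 4·196 + 3·127 = 3667
  Z = 57 + 3·399 + 3·127 − 6·3667 = -20367
Policy C (P := 44):
  L = 35
  F = 189 + 6·35 = 399
  T = 269 − 35 = 234
  W = -57 + 2·399 − 4·234 = -195
  P = 44
  Z = 57 + 3·399 + 3·(-195) − 6·44 = 405
Comparing — Policy A: Z=8391, Policy B: Z=-20367, Policy C: Z=405. Lowest is -20367 (Policy B).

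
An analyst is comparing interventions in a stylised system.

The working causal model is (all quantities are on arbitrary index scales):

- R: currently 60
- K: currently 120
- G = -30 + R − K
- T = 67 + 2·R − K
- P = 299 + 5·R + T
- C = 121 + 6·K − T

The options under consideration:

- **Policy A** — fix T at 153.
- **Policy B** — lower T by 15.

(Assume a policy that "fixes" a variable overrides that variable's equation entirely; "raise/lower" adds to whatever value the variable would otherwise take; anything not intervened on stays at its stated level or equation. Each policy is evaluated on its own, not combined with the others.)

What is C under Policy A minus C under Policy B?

-101

Policy A (T := 153):
  R = 60
  K = 120
  T = 153
  C = 121 + 6·120 − 153 = 688
Policy B (T − 15):
  R = 60
  K = 120
  T = 67 + 2·60 − 120 (−15 from intervention) = 52
  C = 121 + 6·120 − 52 = 789
C: 688 − 789 = -101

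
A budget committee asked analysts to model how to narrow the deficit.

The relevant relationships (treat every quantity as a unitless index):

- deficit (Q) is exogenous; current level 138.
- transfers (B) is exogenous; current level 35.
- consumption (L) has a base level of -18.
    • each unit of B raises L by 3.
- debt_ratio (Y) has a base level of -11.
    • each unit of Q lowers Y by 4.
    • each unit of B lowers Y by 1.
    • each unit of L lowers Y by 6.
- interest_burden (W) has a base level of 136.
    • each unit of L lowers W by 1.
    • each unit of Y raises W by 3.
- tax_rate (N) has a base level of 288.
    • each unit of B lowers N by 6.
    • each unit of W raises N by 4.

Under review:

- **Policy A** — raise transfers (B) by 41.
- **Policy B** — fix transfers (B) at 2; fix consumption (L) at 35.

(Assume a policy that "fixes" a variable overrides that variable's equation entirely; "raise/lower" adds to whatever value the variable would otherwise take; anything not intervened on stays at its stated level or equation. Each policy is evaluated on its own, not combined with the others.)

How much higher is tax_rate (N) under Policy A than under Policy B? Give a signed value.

-14632

Policy A (B + 41):
  Q = 138
  B = 35 + 41 = 76
  L = -18 + 3·76 = 210
  Y = -11 − 4·138 − 76 − 6·210 = -1899
  W = 136 − 210 + 3·(-1899) = -5771
  N = 288 − 6·76 + 4·(-5771) = -23252
Policy B (B := 2, L := 35):
  Q = 138
  B = 2
  L = 35
  Y = -11 − 4·138 − 2 − 6·35 = -775
  W = 136 − 35 + 3·(-775) = -2224
  N = 288 − 6·2 + 4·(-2224) = -8620
N: -23252 − (-8620) = -14632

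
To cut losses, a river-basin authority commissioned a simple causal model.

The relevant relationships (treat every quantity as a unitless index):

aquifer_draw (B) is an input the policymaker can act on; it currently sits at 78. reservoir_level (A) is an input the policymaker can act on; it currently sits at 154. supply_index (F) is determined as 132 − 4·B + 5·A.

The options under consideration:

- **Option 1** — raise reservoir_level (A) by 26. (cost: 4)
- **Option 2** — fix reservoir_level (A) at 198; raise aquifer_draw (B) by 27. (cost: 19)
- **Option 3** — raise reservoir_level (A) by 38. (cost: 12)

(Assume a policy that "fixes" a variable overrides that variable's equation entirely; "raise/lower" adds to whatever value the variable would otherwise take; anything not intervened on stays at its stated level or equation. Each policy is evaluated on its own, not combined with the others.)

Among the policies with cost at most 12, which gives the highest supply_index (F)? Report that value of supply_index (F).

Option 1 (A + 26):
  B = 78
  A = 154 + 26 = 180
  F = 132 − 4·78 + 5·180 = 720
Option 3 (A + 38):
  B = 78
  A = 154 + 38 = 192
  F = 132 − 4·78 + 5·192 = 780
Comparing — Option 1: F=720, Option 3: F=780. Highest is 780 (Option 3).

780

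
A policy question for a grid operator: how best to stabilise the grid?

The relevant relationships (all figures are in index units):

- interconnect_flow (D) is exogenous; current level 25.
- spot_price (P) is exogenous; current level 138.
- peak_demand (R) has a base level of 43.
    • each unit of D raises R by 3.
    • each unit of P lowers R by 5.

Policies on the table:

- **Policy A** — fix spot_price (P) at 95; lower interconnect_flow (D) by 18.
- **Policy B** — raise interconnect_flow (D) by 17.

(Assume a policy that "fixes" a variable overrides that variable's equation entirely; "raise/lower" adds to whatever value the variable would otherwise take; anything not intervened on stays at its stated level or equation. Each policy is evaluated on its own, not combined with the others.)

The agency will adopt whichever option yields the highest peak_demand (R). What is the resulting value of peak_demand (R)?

-411

Policy A (P := 95, D − 18):
  D = 25 − 18 = 7
  P = 95
  R = 43 + 3·7 − 5·95 = -411
Policy B (D + 17):
  D = 25 + 17 = 42
  P = 138
  R = 43 + 3·42 − 5·138 = -521
Comparing — Policy A: R=-411, Policy B: R=-521. Highest is -411 (Policy A).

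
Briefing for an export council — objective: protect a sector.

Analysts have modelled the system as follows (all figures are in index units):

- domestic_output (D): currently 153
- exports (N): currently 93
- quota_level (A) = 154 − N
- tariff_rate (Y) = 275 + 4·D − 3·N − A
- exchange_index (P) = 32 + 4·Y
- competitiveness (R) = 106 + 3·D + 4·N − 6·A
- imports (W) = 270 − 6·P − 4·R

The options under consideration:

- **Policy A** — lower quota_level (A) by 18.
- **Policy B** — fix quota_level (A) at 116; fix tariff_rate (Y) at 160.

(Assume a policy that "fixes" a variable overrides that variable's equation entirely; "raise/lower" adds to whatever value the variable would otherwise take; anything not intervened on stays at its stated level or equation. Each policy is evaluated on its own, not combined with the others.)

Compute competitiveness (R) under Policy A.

Policy A (A − 18):
  D = 153
  N = 93
  A = 154 − 93 (−18 from intervention) = 43
  R = 106 + 3·153 + 4·93 − 6·43 = 679

679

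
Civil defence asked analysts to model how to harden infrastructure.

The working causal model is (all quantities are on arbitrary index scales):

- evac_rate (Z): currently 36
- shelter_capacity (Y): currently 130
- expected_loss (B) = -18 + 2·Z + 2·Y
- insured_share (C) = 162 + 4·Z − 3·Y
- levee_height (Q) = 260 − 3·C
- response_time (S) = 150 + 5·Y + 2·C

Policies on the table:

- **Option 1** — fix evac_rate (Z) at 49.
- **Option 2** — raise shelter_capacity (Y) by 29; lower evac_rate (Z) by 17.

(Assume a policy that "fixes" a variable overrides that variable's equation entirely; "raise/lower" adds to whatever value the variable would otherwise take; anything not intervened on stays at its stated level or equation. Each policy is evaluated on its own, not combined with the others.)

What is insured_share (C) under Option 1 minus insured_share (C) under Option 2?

Option 1 (Z := 49):
  Z = 49
  Y = 130
  C = 162 + 4·49 − 3·130 = -32
Option 2 (Y + 29, Z − 17):
  Z = 36 − 17 = 19
  Y = 130 + 29 = 159
  C = 162 + 4·19 − 3·159 = -239
C: -32 − (-239) = 207

207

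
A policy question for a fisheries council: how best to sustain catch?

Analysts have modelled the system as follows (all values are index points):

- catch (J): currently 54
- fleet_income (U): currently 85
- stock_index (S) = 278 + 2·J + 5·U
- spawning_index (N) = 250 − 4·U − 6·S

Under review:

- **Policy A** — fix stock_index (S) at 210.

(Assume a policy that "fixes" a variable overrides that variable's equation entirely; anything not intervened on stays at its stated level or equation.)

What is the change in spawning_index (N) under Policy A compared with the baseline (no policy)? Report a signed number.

3606

Baseline:
  J = 54
  U = 85
  S = 278 + 2·54 + 5·85 = 811
  N = 250 − 4·85 − 6·811 = -4956
Policy A (S := 210):
  J = 54
  U = 85
  S = 210
  N = 250 − 4·85 − 6·210 = -1350
Change in N: -1350 − (-4956) = 3606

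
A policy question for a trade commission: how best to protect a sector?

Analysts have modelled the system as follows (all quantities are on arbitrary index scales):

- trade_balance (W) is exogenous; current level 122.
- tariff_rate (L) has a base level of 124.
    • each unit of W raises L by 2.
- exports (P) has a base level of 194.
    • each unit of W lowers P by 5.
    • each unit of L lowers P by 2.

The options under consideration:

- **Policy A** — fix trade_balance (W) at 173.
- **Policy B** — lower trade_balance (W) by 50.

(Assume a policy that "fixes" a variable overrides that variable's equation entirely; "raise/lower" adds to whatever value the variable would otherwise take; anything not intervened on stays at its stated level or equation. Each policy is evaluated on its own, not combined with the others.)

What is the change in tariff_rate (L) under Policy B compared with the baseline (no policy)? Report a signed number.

-100

Baseline:
  W = 122
  L = 124 + 2·122 = 368
Policy B (W − 50):
  W = 122 − 50 = 72
  L = 124 + 2·72 = 268
Change in L: 268 − 368 = -100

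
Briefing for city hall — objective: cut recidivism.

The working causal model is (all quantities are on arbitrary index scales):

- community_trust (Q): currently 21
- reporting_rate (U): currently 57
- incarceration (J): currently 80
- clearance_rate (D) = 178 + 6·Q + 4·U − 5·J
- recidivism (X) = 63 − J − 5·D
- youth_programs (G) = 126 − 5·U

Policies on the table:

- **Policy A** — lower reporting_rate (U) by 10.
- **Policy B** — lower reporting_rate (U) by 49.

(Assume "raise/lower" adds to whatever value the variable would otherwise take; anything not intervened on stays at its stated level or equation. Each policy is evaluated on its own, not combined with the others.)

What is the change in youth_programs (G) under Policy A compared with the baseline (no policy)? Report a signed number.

50

Baseline:
  U = 57
  G = 126 − 5·57 = -159
Policy A (U − 10):
  U = 57 − 10 = 47
  G = 126 − 5·47 = -109
Change in G: -109 − (-159) = 50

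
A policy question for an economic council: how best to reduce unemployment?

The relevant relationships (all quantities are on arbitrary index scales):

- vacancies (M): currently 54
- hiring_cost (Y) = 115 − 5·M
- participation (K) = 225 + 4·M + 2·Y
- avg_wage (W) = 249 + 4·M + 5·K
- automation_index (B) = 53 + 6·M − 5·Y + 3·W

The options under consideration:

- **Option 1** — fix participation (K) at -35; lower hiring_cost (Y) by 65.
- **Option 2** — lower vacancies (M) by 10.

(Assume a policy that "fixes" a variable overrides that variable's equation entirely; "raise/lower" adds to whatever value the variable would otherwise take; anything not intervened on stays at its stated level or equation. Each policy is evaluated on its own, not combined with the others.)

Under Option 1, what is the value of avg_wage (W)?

Option 1 (K := -35, Y − 65):
  M = 54
  Y = 115 − 5·54 (−65 from intervention) = -220
  K = -35
  W = 249 + 4·54 + 5·(-35) = 290

290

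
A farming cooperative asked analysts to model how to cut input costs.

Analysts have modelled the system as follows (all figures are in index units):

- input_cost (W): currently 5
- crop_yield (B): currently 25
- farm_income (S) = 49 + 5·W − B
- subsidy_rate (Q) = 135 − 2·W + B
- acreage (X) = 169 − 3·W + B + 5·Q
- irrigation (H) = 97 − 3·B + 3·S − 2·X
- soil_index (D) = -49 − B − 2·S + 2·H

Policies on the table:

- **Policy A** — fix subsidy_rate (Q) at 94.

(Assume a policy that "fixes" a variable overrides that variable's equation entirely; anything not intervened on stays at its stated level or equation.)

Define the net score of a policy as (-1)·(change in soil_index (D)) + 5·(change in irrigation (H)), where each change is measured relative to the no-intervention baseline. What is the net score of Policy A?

Baseline:
  W = 5
  B = 25
  S = 49 + 5·5 − 25 = 49
  Q = 135 − 2·5 + 25 = 150
  X = 169 − 3·5 + 25 + 5·150 = 929
  H = 97 − 3·25 + 3·49 − 2·929 = -1689
  D = -49 − 25 − 2·49 + 2·(-1689) = -3550
Policy A (Q := 94):
  W = 5
  B = 25
  S = 49 + 5·5 − 25 = 49
  Q = 94
  X = 169 − 3·5 + 25 + 5·94 = 649
  H = 97 − 3·25 + 3·49 − 2·649 = -1129
  D = -49 − 25 − 2·49 + 2·(-1129) = -2430
ΔD = -2430 − (-3550) = 1120; ΔH = -1129 − (-1689) = 560
Score = (-1)·1120 + 5·560 = 1680

1680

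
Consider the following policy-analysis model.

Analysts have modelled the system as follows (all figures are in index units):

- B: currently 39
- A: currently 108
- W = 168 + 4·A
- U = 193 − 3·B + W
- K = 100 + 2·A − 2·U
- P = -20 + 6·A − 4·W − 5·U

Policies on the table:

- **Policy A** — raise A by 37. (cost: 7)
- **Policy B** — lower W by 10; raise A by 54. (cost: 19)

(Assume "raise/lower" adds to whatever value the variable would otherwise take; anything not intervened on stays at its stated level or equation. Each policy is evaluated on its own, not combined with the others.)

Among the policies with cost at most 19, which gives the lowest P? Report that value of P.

-6682

Policy A (A + 37):
  B = 39
  A = 108 + 37 = 145
  W = 168 + 4·145 = 748
  U = 193 − 3·39 + 748 = 824
  P = -20 + 6·145 − 4·748 − 5·824 = -6262
Policy B (W − 10, A + 54):
  B = 39
  A = 108 + 54 = 162
  W = 168 + 4·162 (−10 from intervention) = 806
  U = 193 − 3·39 + 806 = 882
  P = -20 + 6·162 − 4·806 − 5·882 = -6682
Comparing — Policy A: P=-6262, Policy B: P=-6682. Lowest is -6682 (Policy B).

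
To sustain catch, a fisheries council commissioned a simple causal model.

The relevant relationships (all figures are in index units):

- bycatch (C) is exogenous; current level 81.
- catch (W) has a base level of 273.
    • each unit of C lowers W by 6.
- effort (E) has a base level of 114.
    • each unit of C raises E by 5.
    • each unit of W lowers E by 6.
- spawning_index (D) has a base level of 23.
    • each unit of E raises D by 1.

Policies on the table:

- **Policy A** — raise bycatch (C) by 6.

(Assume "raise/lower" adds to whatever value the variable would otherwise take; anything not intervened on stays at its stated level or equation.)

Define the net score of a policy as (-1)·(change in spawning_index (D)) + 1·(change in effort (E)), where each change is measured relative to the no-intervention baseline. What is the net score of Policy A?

Baseline:
  C = 81
  W = 273 − 6·81 = -213
  E = 114 + 5·81 − 6·(-213) = 1797
  D = 23 + 1797 = 1820
Policy A (C + 6):
  C = 81 + 6 = 87
  W = 273 − 6·87 = -249
  E = 114 + 5·87 − 6·(-249) = 2043
  D = 23 + 2043 = 2066
ΔD = 2066 − 1820 = 246; ΔE = 2043 − 1797 = 246
Score = (-1)·246 + 1·246 = 0

0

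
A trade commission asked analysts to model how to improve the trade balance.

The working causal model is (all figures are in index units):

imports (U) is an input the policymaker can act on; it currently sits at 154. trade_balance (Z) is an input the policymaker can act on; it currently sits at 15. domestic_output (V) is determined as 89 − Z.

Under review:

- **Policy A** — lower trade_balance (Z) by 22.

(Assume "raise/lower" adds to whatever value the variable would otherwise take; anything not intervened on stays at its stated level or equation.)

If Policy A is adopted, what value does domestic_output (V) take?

96

Policy A (Z − 22):
  Z = 15 − 22 = -7
  V = 89 − (-7) = 96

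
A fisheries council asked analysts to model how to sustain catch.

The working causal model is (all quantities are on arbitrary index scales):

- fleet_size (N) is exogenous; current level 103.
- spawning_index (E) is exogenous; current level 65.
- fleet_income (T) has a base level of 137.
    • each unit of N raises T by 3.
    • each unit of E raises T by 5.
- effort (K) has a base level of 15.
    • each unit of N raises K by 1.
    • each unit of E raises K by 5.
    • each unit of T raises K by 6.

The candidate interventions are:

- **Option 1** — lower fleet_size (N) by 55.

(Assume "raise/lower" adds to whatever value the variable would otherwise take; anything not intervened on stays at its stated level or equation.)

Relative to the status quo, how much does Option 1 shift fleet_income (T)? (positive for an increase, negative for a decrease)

-165

Baseline:
  N = 103
  E = 65
  T = 137 + 3·103 + 5·65 = 771
Option 1 (N − 55):
  N = 103 − 55 = 48
  E = 65
  T = 137 + 3·48 + 5·65 = 606
Change in T: 606 − 771 = -165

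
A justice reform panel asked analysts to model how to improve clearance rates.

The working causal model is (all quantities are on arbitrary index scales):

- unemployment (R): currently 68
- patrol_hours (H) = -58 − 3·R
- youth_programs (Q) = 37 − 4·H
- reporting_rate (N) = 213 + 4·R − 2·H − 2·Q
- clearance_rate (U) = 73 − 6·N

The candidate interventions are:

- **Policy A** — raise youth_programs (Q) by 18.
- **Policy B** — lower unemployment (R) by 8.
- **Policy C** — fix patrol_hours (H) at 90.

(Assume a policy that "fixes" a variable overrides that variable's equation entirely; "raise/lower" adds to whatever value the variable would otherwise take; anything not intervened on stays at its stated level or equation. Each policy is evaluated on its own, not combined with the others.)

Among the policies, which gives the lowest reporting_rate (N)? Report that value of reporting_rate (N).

Policy A (Q + 18):
  R = 68
  H = -58 − 3·68 = -262
  Q = 37 − 4·(-262) (+18 from intervention) = 1103
  N = 213 + 4·68 − 2·(-262) − 2·1103 = -1197
Policy B (R − 8):
  R = 68 − 8 = 60
  H = -58 − 3·60 = -238
  Q = 37 − 4·(-238) = 989
  N = 213 + 4·60 − 2·(-238) − 2·989 = -1049
Policy C (H := 90):
  R = 68
  H = 90
  Q = 37 − 4·90 = -323
  N = 213 + 4·68 − 2·90 − 2·(-323) = 951
Comparing — Policy A: N=-1197, Policy B: N=-1049, Policy C: N=951. Lowest is -1197 (Policy A).

-1197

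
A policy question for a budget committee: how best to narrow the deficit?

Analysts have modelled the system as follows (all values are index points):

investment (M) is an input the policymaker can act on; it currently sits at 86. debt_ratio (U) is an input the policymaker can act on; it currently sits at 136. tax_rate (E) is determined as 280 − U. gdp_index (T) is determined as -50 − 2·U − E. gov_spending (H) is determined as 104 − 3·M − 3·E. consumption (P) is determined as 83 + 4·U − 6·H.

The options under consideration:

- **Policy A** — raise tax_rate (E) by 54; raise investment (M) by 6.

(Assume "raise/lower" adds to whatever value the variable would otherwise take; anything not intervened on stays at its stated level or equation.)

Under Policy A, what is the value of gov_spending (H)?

-766

Policy A (E + 54, M + 6):
  M = 86 + 6 = 92
  U = 136
  E = 280 − 136 (+54 from intervention) = 198
  H = 104 − 3·92 − 3·198 = -766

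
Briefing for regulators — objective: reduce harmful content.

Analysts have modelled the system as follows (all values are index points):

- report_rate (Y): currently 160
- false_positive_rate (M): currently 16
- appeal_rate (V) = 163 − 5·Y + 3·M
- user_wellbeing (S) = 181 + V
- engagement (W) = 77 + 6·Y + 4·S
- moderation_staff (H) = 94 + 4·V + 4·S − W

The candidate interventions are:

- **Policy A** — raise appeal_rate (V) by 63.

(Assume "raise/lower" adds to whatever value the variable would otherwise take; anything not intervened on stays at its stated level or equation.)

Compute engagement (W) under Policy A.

-343

Policy A (V + 63):
  Y = 160
  M = 16
  V = 163 − 5·160 + 3·16 (+63 from intervention) = -526
  S = 181 + (-526) = -345
  W = 77 + 6·160 + 4·(-345) = -343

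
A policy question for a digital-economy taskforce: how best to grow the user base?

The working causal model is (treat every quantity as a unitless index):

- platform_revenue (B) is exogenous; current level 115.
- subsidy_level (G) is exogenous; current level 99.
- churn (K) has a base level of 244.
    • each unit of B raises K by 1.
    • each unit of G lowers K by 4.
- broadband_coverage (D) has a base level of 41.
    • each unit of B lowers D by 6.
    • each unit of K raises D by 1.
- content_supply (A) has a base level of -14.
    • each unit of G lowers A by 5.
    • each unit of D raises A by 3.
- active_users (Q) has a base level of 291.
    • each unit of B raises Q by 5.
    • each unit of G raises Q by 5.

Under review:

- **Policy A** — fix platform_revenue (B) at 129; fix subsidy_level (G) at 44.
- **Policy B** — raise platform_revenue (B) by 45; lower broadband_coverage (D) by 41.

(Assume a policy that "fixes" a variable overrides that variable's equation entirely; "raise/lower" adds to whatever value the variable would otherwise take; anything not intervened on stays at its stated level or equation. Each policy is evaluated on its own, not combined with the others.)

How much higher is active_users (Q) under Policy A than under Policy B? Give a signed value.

-430

Policy A (B := 129, G := 44):
  B = 129
  G = 44
  Q = 291 + 5·129 + 5·44 = 1156
Policy B (B + 45, D − 41):
  B = 115 + 45 = 160
  G = 99
  Q = 291 + 5·160 + 5·99 = 1586
Q: 1156 − 1586 = -430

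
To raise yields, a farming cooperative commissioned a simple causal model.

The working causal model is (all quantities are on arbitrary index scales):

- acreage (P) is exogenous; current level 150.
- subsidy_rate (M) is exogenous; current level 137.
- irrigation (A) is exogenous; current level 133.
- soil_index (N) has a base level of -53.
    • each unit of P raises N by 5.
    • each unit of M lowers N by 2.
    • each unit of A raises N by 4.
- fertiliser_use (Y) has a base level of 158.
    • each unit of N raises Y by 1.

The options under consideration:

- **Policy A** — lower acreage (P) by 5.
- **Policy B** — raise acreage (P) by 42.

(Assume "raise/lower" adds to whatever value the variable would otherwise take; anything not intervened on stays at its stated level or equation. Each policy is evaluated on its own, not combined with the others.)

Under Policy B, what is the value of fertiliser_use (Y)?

1323

Policy B (P + 42):
  P = 150 + 42 = 192
  M = 137
  A = 133
  N = -53 + 5·192 − 2·137 + 4·133 = 1165
  Y = 158 + 1165 = 1323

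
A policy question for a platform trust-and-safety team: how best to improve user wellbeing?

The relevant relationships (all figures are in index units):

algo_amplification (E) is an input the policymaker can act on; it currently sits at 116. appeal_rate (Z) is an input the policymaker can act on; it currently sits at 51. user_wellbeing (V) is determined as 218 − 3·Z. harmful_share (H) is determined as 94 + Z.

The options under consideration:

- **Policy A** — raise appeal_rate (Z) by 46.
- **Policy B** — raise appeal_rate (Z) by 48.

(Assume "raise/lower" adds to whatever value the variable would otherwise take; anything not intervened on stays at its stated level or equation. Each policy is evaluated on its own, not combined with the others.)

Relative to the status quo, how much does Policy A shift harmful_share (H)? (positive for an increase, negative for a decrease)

46

Baseline:
  Z = 51
  H = 94 + 51 = 145
Policy A (Z + 46):
  Z = 51 + 46 = 97
  H = 94 + 97 = 191
Change in H: 191 − 145 = 46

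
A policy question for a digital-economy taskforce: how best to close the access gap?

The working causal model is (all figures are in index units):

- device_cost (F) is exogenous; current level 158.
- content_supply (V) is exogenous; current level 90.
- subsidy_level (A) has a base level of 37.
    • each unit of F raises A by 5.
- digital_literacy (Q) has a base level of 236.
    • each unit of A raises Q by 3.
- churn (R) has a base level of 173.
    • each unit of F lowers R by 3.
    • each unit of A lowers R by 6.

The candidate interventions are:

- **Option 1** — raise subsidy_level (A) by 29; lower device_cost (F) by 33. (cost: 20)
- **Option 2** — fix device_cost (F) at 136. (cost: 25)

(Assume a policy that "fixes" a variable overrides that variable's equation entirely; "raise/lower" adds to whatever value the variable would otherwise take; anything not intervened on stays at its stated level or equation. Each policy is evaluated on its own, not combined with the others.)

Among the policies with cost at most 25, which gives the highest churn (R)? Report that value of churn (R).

-4348

Option 1 (A + 29, F − 33):
  F = 158 − 33 = 125
  A = 37 + 5·125 (+29 from intervention) = 691
  R = 173 − 3·125 − 6·691 = -4348
Option 2 (F := 136):
  F = 136
  A = 37 + 5·136 = 717
  R = 173 − 3·136 − 6·717 = -4537
Comparing — Option 1: R=-4348, Option 2: R=-4537. Highest is -4348 (Option 1).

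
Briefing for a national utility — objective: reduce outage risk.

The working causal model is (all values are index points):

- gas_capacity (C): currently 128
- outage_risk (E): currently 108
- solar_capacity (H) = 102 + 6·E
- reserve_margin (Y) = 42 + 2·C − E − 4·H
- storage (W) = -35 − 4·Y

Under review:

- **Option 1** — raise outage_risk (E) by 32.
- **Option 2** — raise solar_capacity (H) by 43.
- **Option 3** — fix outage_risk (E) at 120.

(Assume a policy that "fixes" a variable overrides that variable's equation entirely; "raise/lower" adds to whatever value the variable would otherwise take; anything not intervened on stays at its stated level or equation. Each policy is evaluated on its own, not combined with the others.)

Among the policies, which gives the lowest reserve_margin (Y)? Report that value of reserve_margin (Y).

-3610

Option 1 (E + 32):
  C = 128
  E = 108 + 32 = 140
  H = 102 + 6·140 = 942
  Y = 42 + 2·128 − 140 − 4·942 = -3610
Option 2 (H + 43):
  C = 128
  E = 108
  H = 102 + 6·108 (+43 from intervention) = 793
  Y = 42 + 2·128 − 108 − 4·793 = -2982
Option 3 (E := 120):
  C = 128
  E = 120
  H = 102 + 6·120 = 822
  Y = 42 + 2·128 − 120 − 4·822 = -3110
Comparing — Option 1: Y=-3610, Option 2: Y=-2982, Option 3: Y=-3110. Lowest is -3610 (Option 1).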